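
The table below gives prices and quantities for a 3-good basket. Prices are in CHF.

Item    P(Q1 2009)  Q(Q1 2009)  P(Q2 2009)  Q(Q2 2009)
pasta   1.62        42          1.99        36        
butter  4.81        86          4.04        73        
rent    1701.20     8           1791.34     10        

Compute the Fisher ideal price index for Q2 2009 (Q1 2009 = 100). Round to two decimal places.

104.84

Laspeyres component (base-period weights):
ΣP(Q2 2009)Q(Q1 2009) = 1.99×42 + 4.04×86 + 1791.34×8 = 83.58 + 347.44 + 14330.72 = 14761.74
ΣP(Q1 2009)Q(Q1 2009) = 1.62×42 + 4.81×86 + 1701.20×8 = 68.04 + 413.66 + 13609.6 = 14091.3
L = 14761.74 / 14091.3 × 100 = 104.7578
Paasche component (current-period weights):
ΣP(Q2 2009)Q(Q2 2009) = 1.99×36 + 4.04×73 + 1791.34×10 = 71.64 + 294.92 + 17913.4 = 18279.96
ΣP(Q1 2009)Q(Q2 2009) = 1.62×36 + 4.81×73 + 1701.20×10 = 58.32 + 351.13 + 17012 = 17421.45
P = 18279.96 / 17421.45 × 100 = 104.9279
Fisher = √(L × P) = √(104.7578 × 104.9279) = 104.8428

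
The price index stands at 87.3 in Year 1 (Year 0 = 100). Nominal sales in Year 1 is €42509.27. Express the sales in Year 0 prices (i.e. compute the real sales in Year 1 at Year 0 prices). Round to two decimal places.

48693.32

Real = Nominal ÷ (Index/100) = 42509.27 ÷ (87.3/100)
     = 42509.27 ÷ 0.873 = 48693.3219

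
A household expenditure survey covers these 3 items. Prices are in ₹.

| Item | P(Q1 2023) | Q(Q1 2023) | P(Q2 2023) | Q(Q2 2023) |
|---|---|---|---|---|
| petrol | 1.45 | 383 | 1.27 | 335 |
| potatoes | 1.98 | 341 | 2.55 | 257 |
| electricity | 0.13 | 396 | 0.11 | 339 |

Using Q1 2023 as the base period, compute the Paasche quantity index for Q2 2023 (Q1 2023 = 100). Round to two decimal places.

Paasche quantity index uses current-period prices as weights.
ΣP(Q2 2023)·Q(Q2 2023) = 1.27×335 + 2.55×257 + 0.11×339 = 425.45 + 655.35 + 37.29 = 1118.09
ΣP(Q2 2023)·Q(Q1 2023) = 1.27×383 + 2.55×341 + 0.11×396 = 486.41 + 869.55 + 43.56 = 1399.52
Index = 1118.09 / 1399.52 × 100 = 79.8910

79.89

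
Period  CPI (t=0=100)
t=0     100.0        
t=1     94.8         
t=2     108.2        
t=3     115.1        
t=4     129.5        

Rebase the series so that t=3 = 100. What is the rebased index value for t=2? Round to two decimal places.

Rebased(t=2) = 108.2 / 115.1 × 100 = 94.0052

94.01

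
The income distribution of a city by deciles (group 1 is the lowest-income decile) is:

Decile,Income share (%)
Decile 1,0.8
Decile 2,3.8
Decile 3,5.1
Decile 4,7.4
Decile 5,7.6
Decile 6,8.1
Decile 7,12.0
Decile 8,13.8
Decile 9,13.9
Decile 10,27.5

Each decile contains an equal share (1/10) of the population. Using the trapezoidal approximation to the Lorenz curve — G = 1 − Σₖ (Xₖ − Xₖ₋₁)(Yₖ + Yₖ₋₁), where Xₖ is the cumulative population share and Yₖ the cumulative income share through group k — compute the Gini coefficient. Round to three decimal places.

Cumulative income shares Yₖ: 0.0080, 0.0460, 0.0970, 0.1710, 0.2470, 0.3280, 0.4480, 0.5860, 0.7250, 1.0000
Σ (Xₖ−Xₖ₋₁)(Yₖ+Yₖ₋₁) = (1/10)(0.0080+0.0000) + (1/10)(0.0460+0.0080) + (1/10)(0.0970+0.0460) + (1/10)(0.1710+0.0970) + (1/10)(0.2470+0.1710) + (1/10)(0.3280+0.2470) + (1/10)(0.4480+0.3280) + (1/10)(0.5860+0.4480) + (1/10)(0.7250+0.5860) + (1/10)(1.0000+0.7250)
  = 0.0008 + 0.0054 + 0.0143 + 0.0268 + 0.0418 + 0.0575 + 0.0776 + 0.1034 + 0.1311 + 0.1725 = 0.6312
G = 1 − 0.6312 = 0.3688

0.369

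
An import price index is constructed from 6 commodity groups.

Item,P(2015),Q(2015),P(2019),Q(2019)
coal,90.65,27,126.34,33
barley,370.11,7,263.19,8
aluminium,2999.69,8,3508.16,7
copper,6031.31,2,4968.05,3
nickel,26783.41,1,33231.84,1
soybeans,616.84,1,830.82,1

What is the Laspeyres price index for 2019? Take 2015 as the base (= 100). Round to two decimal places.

Laspeyres price index uses base-period quantities as weights.
ΣP(2019)·Q(2015) = 126.34×27 + 263.19×7 + 3508.16×8 + 4968.05×2 + 33231.84×1 + 830.82×1 = 3411.18 + 1842.33 + 28065.28 + 9936.1 + 33231.84 + 830.82 = 77317.55
ΣP(2015)·Q(2015) = 90.65×27 + 370.11×7 + 2999.69×8 + 6031.31×2 + 26783.41×1 + 616.84×1 = 2447.55 + 2590.77 + 23997.52 + 12062.62 + 26783.41 + 616.84 = 68498.71
Index = 77317.55 / 68498.71 × 100 = 112.8745

112.87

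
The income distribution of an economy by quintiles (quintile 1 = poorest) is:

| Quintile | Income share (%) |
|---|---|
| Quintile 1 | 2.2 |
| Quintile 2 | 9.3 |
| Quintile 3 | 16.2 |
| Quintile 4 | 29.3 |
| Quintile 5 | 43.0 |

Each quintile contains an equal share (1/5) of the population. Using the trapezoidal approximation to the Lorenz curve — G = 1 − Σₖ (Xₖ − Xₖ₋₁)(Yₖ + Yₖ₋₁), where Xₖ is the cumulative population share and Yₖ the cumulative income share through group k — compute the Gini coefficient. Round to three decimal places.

0.406

Cumulative income shares Yₖ: 0.0220, 0.1150, 0.2770, 0.5700, 1.0000
Σ (Xₖ−Xₖ₋₁)(Yₖ+Yₖ₋₁) = (1/5)(0.0220+0.0000) + (1/5)(0.1150+0.0220) + (1/5)(0.2770+0.1150) + (1/5)(0.5700+0.2770) + (1/5)(1.0000+0.5700)
  = 0.0044 + 0.0274 + 0.0784 + 0.1694 + 0.3140 = 0.5936
G = 1 − 0.5936 = 0.4064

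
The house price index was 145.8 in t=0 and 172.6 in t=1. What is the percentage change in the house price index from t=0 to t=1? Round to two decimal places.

18.38%

Change = (172.6 − 145.8) / 145.8 × 100
       = 26.8 / 145.8 × 100 = 18.3813%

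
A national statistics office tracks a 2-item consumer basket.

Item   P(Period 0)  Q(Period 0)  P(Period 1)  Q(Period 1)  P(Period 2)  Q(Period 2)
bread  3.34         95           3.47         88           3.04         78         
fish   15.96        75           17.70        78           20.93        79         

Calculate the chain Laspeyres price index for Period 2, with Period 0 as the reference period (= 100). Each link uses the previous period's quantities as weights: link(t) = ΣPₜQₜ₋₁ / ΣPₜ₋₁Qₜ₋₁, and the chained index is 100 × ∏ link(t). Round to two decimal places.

Link Period 0→Period 1:
ΣP(Period 1)Q(Period 0) = 3.47×95 + 17.70×75 = 329.65 + 1327.5 = 1657.15
ΣP(Period 0)Q(Period 0) = 3.34×95 + 15.96×75 = 317.3 + 1197 = 1514.3
link = 1657.15/1514.3 = 1.094334
Link Period 1→Period 2:
ΣP(Period 2)Q(Period 1) = 3.04×88 + 20.93×78 = 267.52 + 1632.54 = 1900.06
ΣP(Period 1)Q(Period 1) = 3.47×88 + 17.70×78 = 305.36 + 1380.6 = 1685.96
link = 1900.06/1685.96 = 1.126990
Chained index = 100 × 1.094334 × 1.126990 = 123.3303

123.33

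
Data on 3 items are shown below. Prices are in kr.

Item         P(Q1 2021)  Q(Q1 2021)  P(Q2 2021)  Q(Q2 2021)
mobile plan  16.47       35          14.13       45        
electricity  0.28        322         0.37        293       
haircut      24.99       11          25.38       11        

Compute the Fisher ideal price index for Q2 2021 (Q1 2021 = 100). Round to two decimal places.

Laspeyres component (base-period weights):
ΣP(Q2 2021)Q(Q1 2021) = 14.13×35 + 0.37×322 + 25.38×11 = 494.55 + 119.14 + 279.18 = 892.87
ΣP(Q1 2021)Q(Q1 2021) = 16.47×35 + 0.28×322 + 24.99×11 = 576.45 + 90.16 + 274.89 = 941.5
L = 892.87 / 941.5 × 100 = 94.8348
Paasche component (current-period weights):
ΣP(Q2 2021)Q(Q2 2021) = 14.13×45 + 0.37×293 + 25.38×11 = 635.85 + 108.41 + 279.18 = 1023.44
ΣP(Q1 2021)Q(Q2 2021) = 16.47×45 + 0.28×293 + 24.99×11 = 741.15 + 82.04 + 274.89 = 1098.08
P = 1023.44 / 1098.08 × 100 = 93.2027
Fisher = √(L × P) = √(94.8348 × 93.2027) = 94.0152

94.02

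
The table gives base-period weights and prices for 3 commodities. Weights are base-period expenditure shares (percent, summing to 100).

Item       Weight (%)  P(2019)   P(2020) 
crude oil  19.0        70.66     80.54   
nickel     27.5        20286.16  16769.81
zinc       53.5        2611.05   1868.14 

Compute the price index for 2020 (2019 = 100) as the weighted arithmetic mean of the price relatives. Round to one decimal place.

82.7

crude oil: 19.0 × (80.54/70.66) = 19.0 × 1.139825 = 21.6567
nickel: 27.5 × (16769.81/20286.16) = 27.5 × 0.826663 = 22.7332
zinc: 53.5 × (1868.14/2611.05) = 53.5 × 0.715475 = 38.2779
Index = Σ wᵢ·(p₁ᵢ/p₀ᵢ) = 21.6567 + 22.7332 + 38.2779 = 82.6678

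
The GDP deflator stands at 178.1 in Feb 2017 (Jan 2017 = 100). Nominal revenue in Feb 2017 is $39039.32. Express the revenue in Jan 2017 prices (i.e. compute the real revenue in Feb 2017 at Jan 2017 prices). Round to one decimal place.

Real = Nominal ÷ (Index/100) = 39039.32 ÷ (178.1/100)
     = 39039.32 ÷ 1.781 = 21919.8877

21919.9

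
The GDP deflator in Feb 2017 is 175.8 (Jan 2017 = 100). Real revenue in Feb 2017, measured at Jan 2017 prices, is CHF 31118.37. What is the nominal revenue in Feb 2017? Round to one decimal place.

Nominal = Real × (Index/100) = 31118.37 × (175.8/100)
        = 31118.37 × 1.758 = 54706.0945

54706.1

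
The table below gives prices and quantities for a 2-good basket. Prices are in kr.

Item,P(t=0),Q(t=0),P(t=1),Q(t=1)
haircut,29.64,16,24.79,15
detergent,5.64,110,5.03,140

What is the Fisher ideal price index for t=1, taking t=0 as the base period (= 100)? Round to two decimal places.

Laspeyres component (base-period weights):
ΣP(t=1)Q(t=0) = 24.79×16 + 5.03×110 = 396.64 + 553.3 = 949.94
ΣP(t=0)Q(t=0) = 29.64×16 + 5.64×110 = 474.24 + 620.4 = 1094.64
L = 949.94 / 1094.64 × 100 = 86.7810
Paasche component (current-period weights):
ΣP(t=1)Q(t=1) = 24.79×15 + 5.03×140 = 371.85 + 704.2 = 1076.05
ΣP(t=0)Q(t=1) = 29.64×15 + 5.64×140 = 444.6 + 789.6 = 1234.2
P = 1076.05 / 1234.2 × 100 = 87.1860
Fisher = √(L × P) = √(86.7810 × 87.1860) = 86.9833

86.98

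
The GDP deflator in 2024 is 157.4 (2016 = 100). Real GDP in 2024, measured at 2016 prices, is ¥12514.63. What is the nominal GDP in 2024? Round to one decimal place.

19698.0

Nominal = Real × (Index/100) = 12514.63 × (157.4/100)
        = 12514.63 × 1.574 = 19698.0276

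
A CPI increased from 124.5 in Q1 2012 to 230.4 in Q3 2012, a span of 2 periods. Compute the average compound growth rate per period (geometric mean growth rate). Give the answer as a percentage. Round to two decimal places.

36.04%

Growth factor = (230.4/124.5)^(1/2) = (1.850602)^(1/2) = 1.360368
Growth rate = 1.360368 − 1 = 0.360368 = 36.0368%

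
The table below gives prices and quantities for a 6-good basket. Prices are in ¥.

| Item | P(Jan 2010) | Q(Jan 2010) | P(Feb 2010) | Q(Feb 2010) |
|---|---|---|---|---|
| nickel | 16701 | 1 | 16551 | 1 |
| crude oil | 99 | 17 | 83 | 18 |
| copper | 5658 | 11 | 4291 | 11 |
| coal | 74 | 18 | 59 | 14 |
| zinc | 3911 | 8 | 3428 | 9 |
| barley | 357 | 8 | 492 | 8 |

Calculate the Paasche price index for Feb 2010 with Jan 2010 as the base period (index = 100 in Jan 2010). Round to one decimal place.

84.2

Paasche price index uses current-period quantities as weights.
ΣP(Feb 2010)·Q(Feb 2010) = 16551×1 + 83×18 + 4291×11 + 59×14 + 3428×9 + 492×8 = 16551 + 1494 + 47201 + 826 + 30852 + 3936 = 100860
ΣP(Jan 2010)·Q(Feb 2010) = 16701×1 + 99×18 + 5658×11 + 74×14 + 3911×9 + 357×8 = 16701 + 1782 + 62238 + 1036 + 35199 + 2856 = 119812
Index = 100860 / 119812 × 100 = 84.1819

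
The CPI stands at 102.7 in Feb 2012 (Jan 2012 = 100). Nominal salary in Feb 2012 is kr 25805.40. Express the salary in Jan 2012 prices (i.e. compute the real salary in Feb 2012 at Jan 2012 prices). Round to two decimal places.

Real = Nominal ÷ (Index/100) = 25805.40 ÷ (102.7/100)
     = 25805.40 ÷ 1.027 = 25126.9718

25126.97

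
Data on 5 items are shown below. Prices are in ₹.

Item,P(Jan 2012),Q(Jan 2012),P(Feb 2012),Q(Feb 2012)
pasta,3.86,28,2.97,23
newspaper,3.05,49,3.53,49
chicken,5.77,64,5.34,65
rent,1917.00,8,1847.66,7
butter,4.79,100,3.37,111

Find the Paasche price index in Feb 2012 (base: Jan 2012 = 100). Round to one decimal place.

Paasche price index uses current-period quantities as weights.
ΣP(Feb 2012)·Q(Feb 2012) = 2.97×23 + 3.53×49 + 5.34×65 + 1847.66×7 + 3.37×111 = 68.31 + 172.97 + 347.1 + 12933.62 + 374.07 = 13896.07
ΣP(Jan 2012)·Q(Feb 2012) = 3.86×23 + 3.05×49 + 5.77×65 + 1917.00×7 + 4.79×111 = 88.78 + 149.45 + 375.05 + 13419 + 531.69 = 14563.97
Index = 13896.07 / 14563.97 × 100 = 95.4140

95.4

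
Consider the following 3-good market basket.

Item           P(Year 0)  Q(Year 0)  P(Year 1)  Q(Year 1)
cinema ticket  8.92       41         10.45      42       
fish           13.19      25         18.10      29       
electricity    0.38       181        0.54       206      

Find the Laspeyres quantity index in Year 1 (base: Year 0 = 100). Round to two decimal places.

Laspeyres quantity index uses base-period prices as weights.
ΣP(Year 0)·Q(Year 1) = 8.92×42 + 13.19×29 + 0.38×206 = 374.64 + 382.51 + 78.28 = 835.43
ΣP(Year 0)·Q(Year 0) = 8.92×41 + 13.19×25 + 0.38×181 = 365.72 + 329.75 + 68.78 = 764.25
Index = 835.43 / 764.25 × 100 = 109.3137

109.31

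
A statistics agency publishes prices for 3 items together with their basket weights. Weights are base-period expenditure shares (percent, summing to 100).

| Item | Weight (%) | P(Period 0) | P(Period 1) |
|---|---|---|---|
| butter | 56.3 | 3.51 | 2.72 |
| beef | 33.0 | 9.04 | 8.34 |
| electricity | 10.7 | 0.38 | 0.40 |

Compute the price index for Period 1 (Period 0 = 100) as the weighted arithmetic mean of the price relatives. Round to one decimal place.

85.3

butter: 56.3 × (2.72/3.51) = 56.3 × 0.774929 = 43.6285
beef: 33.0 × (8.34/9.04) = 33.0 × 0.922566 = 30.4447
electricity: 10.7 × (0.40/0.38) = 10.7 × 1.052632 = 11.2632
Index = Σ wᵢ·(p₁ᵢ/p₀ᵢ) = 43.6285 + 30.4447 + 11.2632 = 85.3363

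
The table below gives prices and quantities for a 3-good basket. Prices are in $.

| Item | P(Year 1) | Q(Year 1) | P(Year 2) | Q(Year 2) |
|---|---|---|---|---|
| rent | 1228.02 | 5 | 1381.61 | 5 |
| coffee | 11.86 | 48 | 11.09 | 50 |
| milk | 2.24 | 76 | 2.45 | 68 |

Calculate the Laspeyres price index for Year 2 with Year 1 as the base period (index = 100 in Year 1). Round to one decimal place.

110.9

Laspeyres price index uses base-period quantities as weights.
ΣP(Year 2)·Q(Year 1) = 1381.61×5 + 11.09×48 + 2.45×76 = 6908.05 + 532.32 + 186.2 = 7626.57
ΣP(Year 1)·Q(Year 1) = 1228.02×5 + 11.86×48 + 2.24×76 = 6140.1 + 569.28 + 170.24 = 6879.62
Index = 7626.57 / 6879.62 × 100 = 110.8574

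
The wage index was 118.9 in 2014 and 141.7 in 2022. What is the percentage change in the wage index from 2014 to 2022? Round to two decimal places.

19.18%

Change = (141.7 − 118.9) / 118.9 × 100
       = 22.8 / 118.9 × 100 = 19.1758%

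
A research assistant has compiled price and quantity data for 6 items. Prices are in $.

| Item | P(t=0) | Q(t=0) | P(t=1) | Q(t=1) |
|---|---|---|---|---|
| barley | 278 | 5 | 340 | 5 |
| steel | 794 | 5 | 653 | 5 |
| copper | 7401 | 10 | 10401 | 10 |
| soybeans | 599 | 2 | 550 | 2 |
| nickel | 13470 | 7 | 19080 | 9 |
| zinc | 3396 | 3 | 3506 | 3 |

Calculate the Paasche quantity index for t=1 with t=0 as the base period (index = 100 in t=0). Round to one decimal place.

115.0

Paasche quantity index uses current-period prices as weights.
ΣP(t=1)·Q(t=1) = 340×5 + 653×5 + 10401×10 + 550×2 + 19080×9 + 3506×3 = 1700 + 3265 + 104010 + 1100 + 171720 + 10518 = 292313
ΣP(t=1)·Q(t=0) = 340×5 + 653×5 + 10401×10 + 550×2 + 19080×7 + 3506×3 = 1700 + 3265 + 104010 + 1100 + 133560 + 10518 = 254153
Index = 292313 / 254153 × 100 = 115.0146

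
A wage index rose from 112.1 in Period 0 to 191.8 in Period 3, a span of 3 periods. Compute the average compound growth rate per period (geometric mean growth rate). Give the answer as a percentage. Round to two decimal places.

Growth factor = (191.8/112.1)^(1/3) = (1.710972)^(1/3) = 1.196045
Growth rate = 1.196045 − 1 = 0.196045 = 19.6045%

19.60%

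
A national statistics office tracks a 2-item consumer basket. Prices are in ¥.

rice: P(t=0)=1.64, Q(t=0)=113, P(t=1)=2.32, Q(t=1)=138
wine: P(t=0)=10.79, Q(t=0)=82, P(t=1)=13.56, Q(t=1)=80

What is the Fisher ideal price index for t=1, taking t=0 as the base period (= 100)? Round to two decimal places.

128.68

Laspeyres component (base-period weights):
ΣP(t=1)Q(t=0) = 2.32×113 + 13.56×82 = 262.16 + 1111.92 = 1374.08
ΣP(t=0)Q(t=0) = 1.64×113 + 10.79×82 = 185.32 + 884.78 = 1070.1
L = 1374.08 / 1070.1 × 100 = 128.4067
Paasche component (current-period weights):
ΣP(t=1)Q(t=1) = 2.32×138 + 13.56×80 = 320.16 + 1084.8 = 1404.96
ΣP(t=0)Q(t=1) = 1.64×138 + 10.79×80 = 226.32 + 863.2 = 1089.52
P = 1404.96 / 1089.52 × 100 = 128.9522
Fisher = √(L × P) = √(128.4067 × 128.9522) = 128.6792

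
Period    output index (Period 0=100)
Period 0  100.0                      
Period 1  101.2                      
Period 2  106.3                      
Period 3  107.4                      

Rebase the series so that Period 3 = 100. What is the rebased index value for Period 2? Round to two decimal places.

98.98

Rebased(Period 2) = 106.3 / 107.4 × 100 = 98.9758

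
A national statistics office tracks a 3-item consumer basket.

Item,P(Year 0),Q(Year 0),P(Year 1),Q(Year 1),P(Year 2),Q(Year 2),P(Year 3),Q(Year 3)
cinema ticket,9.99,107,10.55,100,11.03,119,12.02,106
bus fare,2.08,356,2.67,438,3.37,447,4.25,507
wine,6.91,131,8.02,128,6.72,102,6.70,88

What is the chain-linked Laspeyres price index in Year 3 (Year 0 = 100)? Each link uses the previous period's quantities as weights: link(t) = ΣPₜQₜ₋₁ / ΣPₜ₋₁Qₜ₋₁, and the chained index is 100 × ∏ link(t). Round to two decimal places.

139.70

Link Year 0→Year 1:
ΣP(Year 1)Q(Year 0) = 10.55×107 + 2.67×356 + 8.02×131 = 1128.85 + 950.52 + 1050.62 = 3129.99
ΣP(Year 0)Q(Year 0) = 9.99×107 + 2.08×356 + 6.91×131 = 1068.93 + 740.48 + 905.21 = 2714.62
link = 3129.99/2714.62 = 1.153012
Link Year 1→Year 2:
ΣP(Year 2)Q(Year 1) = 11.03×100 + 3.37×438 + 6.72×128 = 1103 + 1476.06 + 860.16 = 3439.22
ΣP(Year 1)Q(Year 1) = 10.55×100 + 2.67×438 + 8.02×128 = 1055 + 1169.46 + 1026.56 = 3251.02
link = 3439.22/3251.02 = 1.057890
Link Year 2→Year 3:
ΣP(Year 3)Q(Year 2) = 12.02×119 + 4.25×447 + 6.70×102 = 1430.38 + 1899.75 + 683.4 = 4013.53
ΣP(Year 2)Q(Year 2) = 11.03×119 + 3.37×447 + 6.72×102 = 1312.57 + 1506.39 + 685.44 = 3504.4
link = 4013.53/3504.4 = 1.145283
Chained index = 100 × 1.153012 × 1.057890 × 1.145283 = 139.6970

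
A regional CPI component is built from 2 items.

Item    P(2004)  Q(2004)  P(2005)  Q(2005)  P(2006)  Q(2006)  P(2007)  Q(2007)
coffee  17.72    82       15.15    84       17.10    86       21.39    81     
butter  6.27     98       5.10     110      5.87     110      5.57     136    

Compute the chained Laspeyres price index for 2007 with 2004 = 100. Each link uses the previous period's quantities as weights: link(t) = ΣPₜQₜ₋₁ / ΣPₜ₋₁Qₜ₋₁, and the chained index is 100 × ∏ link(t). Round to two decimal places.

Link 2004→2005:
ΣP(2005)Q(2004) = 15.15×82 + 5.10×98 = 1242.3 + 499.8 = 1742.1
ΣP(2004)Q(2004) = 17.72×82 + 6.27×98 = 1453.04 + 614.46 = 2067.5
link = 1742.1/2067.5 = 0.842612
Link 2005→2006:
ΣP(2006)Q(2005) = 17.10×84 + 5.87×110 = 1436.4 + 645.7 = 2082.1
ΣP(2005)Q(2005) = 15.15×84 + 5.10×110 = 1272.6 + 561 = 1833.6
link = 2082.1/1833.6 = 1.135526
Link 2006→2007:
ΣP(2007)Q(2006) = 21.39×86 + 5.57×110 = 1839.54 + 612.7 = 2452.24
ΣP(2006)Q(2006) = 17.10×86 + 5.87×110 = 1470.6 + 645.7 = 2116.3
link = 2452.24/2116.3 = 1.158739
Chained index = 100 × 0.842612 × 1.135526 × 1.158739 = 110.8690

110.87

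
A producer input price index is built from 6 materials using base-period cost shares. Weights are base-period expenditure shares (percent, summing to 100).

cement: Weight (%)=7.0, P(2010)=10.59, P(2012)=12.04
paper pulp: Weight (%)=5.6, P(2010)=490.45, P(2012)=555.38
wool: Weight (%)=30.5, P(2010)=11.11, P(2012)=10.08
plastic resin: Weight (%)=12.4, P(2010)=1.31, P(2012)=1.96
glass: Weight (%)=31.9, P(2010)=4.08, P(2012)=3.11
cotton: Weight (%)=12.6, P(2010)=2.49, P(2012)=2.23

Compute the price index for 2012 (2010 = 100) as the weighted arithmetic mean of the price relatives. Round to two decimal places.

cement: 7.0 × (12.04/10.59) = 7.0 × 1.136922 = 7.9585
paper pulp: 5.6 × (555.38/490.45) = 5.6 × 1.132389 = 6.3414
wool: 30.5 × (10.08/11.11) = 30.5 × 0.907291 = 27.6724
plastic resin: 12.4 × (1.96/1.31) = 12.4 × 1.496183 = 18.5527
glass: 31.9 × (3.11/4.08) = 31.9 × 0.762255 = 24.3159
cotton: 12.6 × (2.23/2.49) = 12.6 × 0.895582 = 11.2843
Index = Σ wᵢ·(p₁ᵢ/p₀ᵢ) = 7.9585 + 6.3414 + 27.6724 + 18.5527 + 24.3159 + 11.2843 = 96.1251

96.13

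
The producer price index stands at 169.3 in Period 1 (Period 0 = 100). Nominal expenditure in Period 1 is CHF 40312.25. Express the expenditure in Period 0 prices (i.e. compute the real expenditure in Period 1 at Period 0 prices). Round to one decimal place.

Real = Nominal ÷ (Index/100) = 40312.25 ÷ (169.3/100)
     = 40312.25 ÷ 1.693 = 23811.1341

23811.1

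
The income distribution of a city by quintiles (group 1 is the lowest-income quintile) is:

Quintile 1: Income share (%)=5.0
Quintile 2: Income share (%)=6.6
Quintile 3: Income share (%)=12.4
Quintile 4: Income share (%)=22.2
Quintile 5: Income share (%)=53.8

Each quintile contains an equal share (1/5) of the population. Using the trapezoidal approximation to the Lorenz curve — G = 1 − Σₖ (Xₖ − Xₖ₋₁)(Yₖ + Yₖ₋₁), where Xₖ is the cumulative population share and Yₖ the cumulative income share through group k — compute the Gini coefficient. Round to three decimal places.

Cumulative income shares Yₖ: 0.0500, 0.1160, 0.2400, 0.4620, 1.0000
Σ (Xₖ−Xₖ₋₁)(Yₖ+Yₖ₋₁) = (1/5)(0.0500+0.0000) + (1/5)(0.1160+0.0500) + (1/5)(0.2400+0.1160) + (1/5)(0.4620+0.2400) + (1/5)(1.0000+0.4620)
  = 0.0100 + 0.0332 + 0.0712 + 0.1404 + 0.2924 = 0.5472
G = 1 − 0.5472 = 0.4528

0.453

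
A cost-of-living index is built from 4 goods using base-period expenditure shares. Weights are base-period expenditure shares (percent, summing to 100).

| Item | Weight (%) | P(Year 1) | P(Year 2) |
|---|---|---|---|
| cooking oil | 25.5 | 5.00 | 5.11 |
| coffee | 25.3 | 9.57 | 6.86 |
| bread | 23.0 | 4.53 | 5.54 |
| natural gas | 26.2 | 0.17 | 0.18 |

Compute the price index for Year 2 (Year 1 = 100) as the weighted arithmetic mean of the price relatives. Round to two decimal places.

cooking oil: 25.5 × (5.11/5.00) = 25.5 × 1.022000 = 26.0610
coffee: 25.3 × (6.86/9.57) = 25.3 × 0.716823 = 18.1356
bread: 23.0 × (5.54/4.53) = 23.0 × 1.222958 = 28.1280
natural gas: 26.2 × (0.18/0.17) = 26.2 × 1.058824 = 27.7412
Index = Σ wᵢ·(p₁ᵢ/p₀ᵢ) = 26.0610 + 18.1356 + 28.1280 + 27.7412 = 100.0658

100.07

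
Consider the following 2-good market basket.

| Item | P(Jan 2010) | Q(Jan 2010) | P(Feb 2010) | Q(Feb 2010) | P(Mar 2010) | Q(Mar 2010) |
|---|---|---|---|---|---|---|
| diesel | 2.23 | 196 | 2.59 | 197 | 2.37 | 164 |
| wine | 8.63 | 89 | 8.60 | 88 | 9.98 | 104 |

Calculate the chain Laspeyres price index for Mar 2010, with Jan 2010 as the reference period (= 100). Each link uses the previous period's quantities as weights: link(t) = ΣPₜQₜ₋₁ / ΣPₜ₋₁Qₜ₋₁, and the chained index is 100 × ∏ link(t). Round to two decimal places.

112.14

Link Jan 2010→Feb 2010:
ΣP(Feb 2010)Q(Jan 2010) = 2.59×196 + 8.60×89 = 507.64 + 765.4 = 1273.04
ΣP(Jan 2010)Q(Jan 2010) = 2.23×196 + 8.63×89 = 437.08 + 768.07 = 1205.15
link = 1273.04/1205.15 = 1.056333
Link Feb 2010→Mar 2010:
ΣP(Mar 2010)Q(Feb 2010) = 2.37×197 + 9.98×88 = 466.89 + 878.24 = 1345.13
ΣP(Feb 2010)Q(Feb 2010) = 2.59×197 + 8.60×88 = 510.23 + 756.8 = 1267.03
link = 1345.13/1267.03 = 1.061640
Chained index = 100 × 1.056333 × 1.061640 = 112.1446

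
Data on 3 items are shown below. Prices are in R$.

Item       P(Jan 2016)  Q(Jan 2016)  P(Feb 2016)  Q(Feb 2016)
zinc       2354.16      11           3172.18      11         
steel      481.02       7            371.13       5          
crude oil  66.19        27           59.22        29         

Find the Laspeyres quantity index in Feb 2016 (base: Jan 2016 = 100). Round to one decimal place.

Laspeyres quantity index uses base-period prices as weights.
ΣP(Jan 2016)·Q(Feb 2016) = 2354.16×11 + 481.02×5 + 66.19×29 = 25895.76 + 2405.1 + 1919.51 = 30220.37
ΣP(Jan 2016)·Q(Jan 2016) = 2354.16×11 + 481.02×7 + 66.19×27 = 25895.76 + 3367.14 + 1787.13 = 31050.03
Index = 30220.37 / 31050.03 × 100 = 97.3280

97.3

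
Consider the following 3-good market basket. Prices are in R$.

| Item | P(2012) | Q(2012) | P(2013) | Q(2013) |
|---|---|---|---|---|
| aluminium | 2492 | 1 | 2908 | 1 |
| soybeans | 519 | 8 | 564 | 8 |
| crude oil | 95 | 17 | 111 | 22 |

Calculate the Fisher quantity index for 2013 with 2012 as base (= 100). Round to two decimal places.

Laspeyres component (base-period weights):
ΣP(2012)Q(2013) = 2492×1 + 519×8 + 95×22 = 2492 + 4152 + 2090 = 8734
ΣP(2012)Q(2012) = 2492×1 + 519×8 + 95×17 = 2492 + 4152 + 1615 = 8259
L = 8734 / 8259 × 100 = 105.7513
Paasche component (current-period weights):
ΣP(2013)Q(2013) = 2908×1 + 564×8 + 111×22 = 2908 + 4512 + 2442 = 9862
ΣP(2013)Q(2012) = 2908×1 + 564×8 + 111×17 = 2908 + 4512 + 1887 = 9307
P = 9862 / 9307 × 100 = 105.9633
Fisher = √(L × P) = √(105.7513 × 105.9633) = 105.8572

105.86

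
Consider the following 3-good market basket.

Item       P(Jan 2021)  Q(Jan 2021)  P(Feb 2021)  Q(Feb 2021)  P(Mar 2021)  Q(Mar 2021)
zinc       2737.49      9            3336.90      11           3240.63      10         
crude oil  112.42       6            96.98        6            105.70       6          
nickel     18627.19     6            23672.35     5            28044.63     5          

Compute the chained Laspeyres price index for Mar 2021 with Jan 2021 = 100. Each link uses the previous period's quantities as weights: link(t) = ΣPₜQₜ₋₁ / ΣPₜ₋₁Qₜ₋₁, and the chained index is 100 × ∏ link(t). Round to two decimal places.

142.83

Link Jan 2021→Feb 2021:
ΣP(Feb 2021)Q(Jan 2021) = 3336.90×9 + 96.98×6 + 23672.35×6 = 30032.1 + 581.88 + 142034.1 = 172648.08
ΣP(Jan 2021)Q(Jan 2021) = 2737.49×9 + 112.42×6 + 18627.19×6 = 24637.41 + 674.52 + 111763.14 = 137075.07
link = 172648.08/137075.07 = 1.259515
Link Feb 2021→Mar 2021:
ΣP(Mar 2021)Q(Feb 2021) = 3240.63×11 + 105.70×6 + 28044.63×5 = 35646.93 + 634.2 + 140223.15 = 176504.28
ΣP(Feb 2021)Q(Feb 2021) = 3336.90×11 + 96.98×6 + 23672.35×5 = 36705.9 + 581.88 + 118361.75 = 155649.53
link = 176504.28/155649.53 = 1.133985
Chained index = 100 × 1.259515 × 1.133985 = 142.8271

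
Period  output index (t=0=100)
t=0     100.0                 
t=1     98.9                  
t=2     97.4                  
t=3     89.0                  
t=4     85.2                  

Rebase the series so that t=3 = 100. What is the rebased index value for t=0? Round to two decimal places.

112.36

Rebased(t=0) = 100.0 / 89.0 × 100 = 112.3596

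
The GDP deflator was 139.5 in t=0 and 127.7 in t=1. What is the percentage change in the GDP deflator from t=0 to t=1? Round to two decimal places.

-8.46%

Change = (127.7 − 139.5) / 139.5 × 100
       = -11.8 / 139.5 × 100 = -8.4588%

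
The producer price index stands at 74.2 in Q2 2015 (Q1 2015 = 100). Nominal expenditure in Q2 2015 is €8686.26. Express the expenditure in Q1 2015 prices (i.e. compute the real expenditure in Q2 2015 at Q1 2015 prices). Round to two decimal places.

Real = Nominal ÷ (Index/100) = 8686.26 ÷ (74.2/100)
     = 8686.26 ÷ 0.742 = 11706.5499

11706.55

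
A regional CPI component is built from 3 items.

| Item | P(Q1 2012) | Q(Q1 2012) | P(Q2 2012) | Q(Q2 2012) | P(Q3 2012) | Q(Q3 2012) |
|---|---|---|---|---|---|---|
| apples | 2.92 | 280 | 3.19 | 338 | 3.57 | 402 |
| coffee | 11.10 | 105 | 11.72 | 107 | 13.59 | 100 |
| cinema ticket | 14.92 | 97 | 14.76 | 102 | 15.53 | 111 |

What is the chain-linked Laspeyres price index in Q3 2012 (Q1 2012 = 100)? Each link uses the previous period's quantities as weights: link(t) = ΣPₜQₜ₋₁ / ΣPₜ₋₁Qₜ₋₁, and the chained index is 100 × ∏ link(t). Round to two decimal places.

Link Q1 2012→Q2 2012:
ΣP(Q2 2012)Q(Q1 2012) = 3.19×280 + 11.72×105 + 14.76×97 = 893.2 + 1230.6 + 1431.72 = 3555.52
ΣP(Q1 2012)Q(Q1 2012) = 2.92×280 + 11.10×105 + 14.92×97 = 817.6 + 1165.5 + 1447.24 = 3430.34
link = 3555.52/3430.34 = 1.036492
Link Q2 2012→Q3 2012:
ΣP(Q3 2012)Q(Q2 2012) = 3.57×338 + 13.59×107 + 15.53×102 = 1206.66 + 1454.13 + 1584.06 = 4244.85
ΣP(Q2 2012)Q(Q2 2012) = 3.19×338 + 11.72×107 + 14.76×102 = 1078.22 + 1254.04 + 1505.52 = 3837.78
link = 4244.85/3837.78 = 1.106069
Chained index = 100 × 1.036492 × 1.106069 = 114.6432

114.64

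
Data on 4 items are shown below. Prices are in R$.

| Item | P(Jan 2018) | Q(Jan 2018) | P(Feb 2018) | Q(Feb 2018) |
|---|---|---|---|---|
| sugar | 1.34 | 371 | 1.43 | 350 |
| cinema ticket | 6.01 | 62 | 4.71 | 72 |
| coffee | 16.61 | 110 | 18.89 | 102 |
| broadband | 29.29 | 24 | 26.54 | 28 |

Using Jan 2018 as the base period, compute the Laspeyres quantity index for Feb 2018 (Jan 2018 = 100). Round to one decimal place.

100.5

Laspeyres quantity index uses base-period prices as weights.
ΣP(Jan 2018)·Q(Feb 2018) = 1.34×350 + 6.01×72 + 16.61×102 + 29.29×28 = 469 + 432.72 + 1694.22 + 820.12 = 3416.06
ΣP(Jan 2018)·Q(Jan 2018) = 1.34×371 + 6.01×62 + 16.61×110 + 29.29×24 = 497.14 + 372.62 + 1827.1 + 702.96 = 3399.82
Index = 3416.06 / 3399.82 × 100 = 100.4777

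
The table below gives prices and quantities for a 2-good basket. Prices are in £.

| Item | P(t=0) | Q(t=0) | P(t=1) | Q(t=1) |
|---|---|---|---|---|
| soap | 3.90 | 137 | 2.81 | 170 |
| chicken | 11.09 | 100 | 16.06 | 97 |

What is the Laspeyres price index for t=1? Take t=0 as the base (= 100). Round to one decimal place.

Laspeyres price index uses base-period quantities as weights.
ΣP(t=1)·Q(t=0) = 2.81×137 + 16.06×100 = 384.97 + 1606 = 1990.97
ΣP(t=0)·Q(t=0) = 3.90×137 + 11.09×100 = 534.3 + 1109 = 1643.3
Index = 1990.97 / 1643.3 × 100 = 121.1568

121.2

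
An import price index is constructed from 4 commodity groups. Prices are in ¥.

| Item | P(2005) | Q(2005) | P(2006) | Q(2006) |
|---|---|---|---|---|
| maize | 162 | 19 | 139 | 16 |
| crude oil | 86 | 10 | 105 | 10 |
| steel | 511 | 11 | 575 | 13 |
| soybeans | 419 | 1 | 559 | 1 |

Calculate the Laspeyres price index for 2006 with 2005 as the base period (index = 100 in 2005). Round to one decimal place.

Laspeyres price index uses base-period quantities as weights.
ΣP(2006)·Q(2005) = 139×19 + 105×10 + 575×11 + 559×1 = 2641 + 1050 + 6325 + 559 = 10575
ΣP(2005)·Q(2005) = 162×19 + 86×10 + 511×11 + 419×1 = 3078 + 860 + 5621 + 419 = 9978
Index = 10575 / 9978 × 100 = 105.9832

106.0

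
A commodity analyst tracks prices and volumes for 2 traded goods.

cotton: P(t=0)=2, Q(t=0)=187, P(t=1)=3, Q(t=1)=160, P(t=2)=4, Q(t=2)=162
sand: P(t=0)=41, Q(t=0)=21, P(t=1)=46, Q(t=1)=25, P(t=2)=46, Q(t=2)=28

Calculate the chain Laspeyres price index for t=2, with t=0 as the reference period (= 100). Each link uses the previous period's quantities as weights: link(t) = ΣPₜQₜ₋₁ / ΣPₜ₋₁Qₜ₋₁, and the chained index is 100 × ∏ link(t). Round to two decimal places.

135.78

Link t=0→t=1:
ΣP(t=1)Q(t=0) = 3×187 + 46×21 = 561 + 966 = 1527
ΣP(t=0)Q(t=0) = 2×187 + 41×21 = 374 + 861 = 1235
link = 1527/1235 = 1.236437
Link t=1→t=2:
ΣP(t=2)Q(t=1) = 4×160 + 46×25 = 640 + 1150 = 1790
ΣP(t=1)Q(t=1) = 3×160 + 46×25 = 480 + 1150 = 1630
link = 1790/1630 = 1.098160
Chained index = 100 × 1.236437 × 1.098160 = 135.7805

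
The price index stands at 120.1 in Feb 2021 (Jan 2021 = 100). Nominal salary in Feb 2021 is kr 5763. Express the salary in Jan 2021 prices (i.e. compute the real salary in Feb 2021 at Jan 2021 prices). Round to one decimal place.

4798.5

Real = Nominal ÷ (Index/100) = 5763 ÷ (120.1/100)
     = 5763 ÷ 1.201 = 4798.5012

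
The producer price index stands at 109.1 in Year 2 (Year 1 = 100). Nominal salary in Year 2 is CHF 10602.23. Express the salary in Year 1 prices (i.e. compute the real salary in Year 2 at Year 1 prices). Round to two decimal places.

Real = Nominal ÷ (Index/100) = 10602.23 ÷ (109.1/100)
     = 10602.23 ÷ 1.091 = 9717.9010

9717.90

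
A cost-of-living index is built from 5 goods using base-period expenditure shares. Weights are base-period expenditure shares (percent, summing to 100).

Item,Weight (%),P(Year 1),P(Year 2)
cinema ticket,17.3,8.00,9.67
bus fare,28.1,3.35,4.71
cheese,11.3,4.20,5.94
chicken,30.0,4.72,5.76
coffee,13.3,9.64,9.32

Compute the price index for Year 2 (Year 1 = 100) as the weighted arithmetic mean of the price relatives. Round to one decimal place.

125.9

cinema ticket: 17.3 × (9.67/8.00) = 17.3 × 1.208750 = 20.9114
bus fare: 28.1 × (4.71/3.35) = 28.1 × 1.405970 = 39.5078
cheese: 11.3 × (5.94/4.20) = 11.3 × 1.414286 = 15.9814
chicken: 30.0 × (5.76/4.72) = 30.0 × 1.220339 = 36.6102
coffee: 13.3 × (9.32/9.64) = 13.3 × 0.966805 = 12.8585
Index = Σ wᵢ·(p₁ᵢ/p₀ᵢ) = 20.9114 + 39.5078 + 15.9814 + 36.6102 + 12.8585 = 125.8692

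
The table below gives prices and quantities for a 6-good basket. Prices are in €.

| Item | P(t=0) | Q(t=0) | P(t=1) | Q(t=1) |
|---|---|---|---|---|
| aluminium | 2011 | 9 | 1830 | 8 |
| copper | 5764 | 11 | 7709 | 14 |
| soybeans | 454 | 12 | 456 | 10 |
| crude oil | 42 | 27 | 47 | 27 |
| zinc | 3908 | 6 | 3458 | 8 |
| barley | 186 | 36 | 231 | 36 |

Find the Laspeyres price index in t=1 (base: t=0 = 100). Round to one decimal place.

115.9

Laspeyres price index uses base-period quantities as weights.
ΣP(t=1)·Q(t=0) = 1830×9 + 7709×11 + 456×12 + 47×27 + 3458×6 + 231×36 = 16470 + 84799 + 5472 + 1269 + 20748 + 8316 = 137074
ΣP(t=0)·Q(t=0) = 2011×9 + 5764×11 + 454×12 + 42×27 + 3908×6 + 186×36 = 18099 + 63404 + 5448 + 1134 + 23448 + 6696 = 118229
Index = 137074 / 118229 × 100 = 115.9394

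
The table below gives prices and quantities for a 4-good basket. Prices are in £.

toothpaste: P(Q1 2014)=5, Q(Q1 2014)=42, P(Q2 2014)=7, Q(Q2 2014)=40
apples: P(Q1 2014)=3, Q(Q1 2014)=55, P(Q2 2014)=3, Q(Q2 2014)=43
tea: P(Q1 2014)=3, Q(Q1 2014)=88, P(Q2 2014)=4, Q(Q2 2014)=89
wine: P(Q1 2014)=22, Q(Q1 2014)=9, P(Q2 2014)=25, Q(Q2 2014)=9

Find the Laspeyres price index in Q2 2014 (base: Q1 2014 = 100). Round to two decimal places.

123.78

Laspeyres price index uses base-period quantities as weights.
ΣP(Q2 2014)·Q(Q1 2014) = 7×42 + 3×55 + 4×88 + 25×9 = 294 + 165 + 352 + 225 = 1036
ΣP(Q1 2014)·Q(Q1 2014) = 5×42 + 3×55 + 3×88 + 22×9 = 210 + 165 + 264 + 198 = 837
Index = 1036 / 837 × 100 = 123.7754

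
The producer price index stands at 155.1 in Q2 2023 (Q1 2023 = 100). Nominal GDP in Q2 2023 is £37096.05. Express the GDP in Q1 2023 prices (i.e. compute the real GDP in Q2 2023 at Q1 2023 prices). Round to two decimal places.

23917.50

Real = Nominal ÷ (Index/100) = 37096.05 ÷ (155.1/100)
     = 37096.05 ÷ 1.551 = 23917.5048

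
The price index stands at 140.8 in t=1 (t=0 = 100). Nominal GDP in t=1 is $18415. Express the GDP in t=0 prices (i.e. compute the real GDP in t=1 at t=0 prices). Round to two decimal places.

Real = Nominal ÷ (Index/100) = 18415 ÷ (140.8/100)
     = 18415 ÷ 1.408 = 13078.8352

13078.84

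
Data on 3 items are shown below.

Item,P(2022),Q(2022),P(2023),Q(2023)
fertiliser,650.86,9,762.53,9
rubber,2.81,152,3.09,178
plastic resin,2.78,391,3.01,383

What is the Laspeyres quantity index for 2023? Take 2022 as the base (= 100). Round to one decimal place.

Laspeyres quantity index uses base-period prices as weights.
ΣP(2022)·Q(2023) = 650.86×9 + 2.81×178 + 2.78×383 = 5857.74 + 500.18 + 1064.74 = 7422.66
ΣP(2022)·Q(2022) = 650.86×9 + 2.81×152 + 2.78×391 = 5857.74 + 427.12 + 1086.98 = 7371.84
Index = 7422.66 / 7371.84 × 100 = 100.6894

100.7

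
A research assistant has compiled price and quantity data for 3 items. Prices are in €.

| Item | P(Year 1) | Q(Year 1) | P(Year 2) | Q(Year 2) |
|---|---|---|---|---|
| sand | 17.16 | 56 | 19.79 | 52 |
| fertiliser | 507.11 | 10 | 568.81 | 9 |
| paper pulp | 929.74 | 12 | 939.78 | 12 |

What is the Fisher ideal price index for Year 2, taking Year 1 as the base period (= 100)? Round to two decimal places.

105.02

Laspeyres component (base-period weights):
ΣP(Year 2)Q(Year 1) = 19.79×56 + 568.81×10 + 939.78×12 = 1108.24 + 5688.1 + 11277.36 = 18073.7
ΣP(Year 1)Q(Year 1) = 17.16×56 + 507.11×10 + 929.74×12 = 960.96 + 5071.1 + 11156.88 = 17188.94
L = 18073.7 / 17188.94 × 100 = 105.1473
Paasche component (current-period weights):
ΣP(Year 2)Q(Year 2) = 19.79×52 + 568.81×9 + 939.78×12 = 1029.08 + 5119.29 + 11277.36 = 17425.73
ΣP(Year 1)Q(Year 2) = 17.16×52 + 507.11×9 + 929.74×12 = 892.32 + 4563.99 + 11156.88 = 16613.19
P = 17425.73 / 16613.19 × 100 = 104.8909
Fisher = √(L × P) = √(105.1473 × 104.8909) = 105.0190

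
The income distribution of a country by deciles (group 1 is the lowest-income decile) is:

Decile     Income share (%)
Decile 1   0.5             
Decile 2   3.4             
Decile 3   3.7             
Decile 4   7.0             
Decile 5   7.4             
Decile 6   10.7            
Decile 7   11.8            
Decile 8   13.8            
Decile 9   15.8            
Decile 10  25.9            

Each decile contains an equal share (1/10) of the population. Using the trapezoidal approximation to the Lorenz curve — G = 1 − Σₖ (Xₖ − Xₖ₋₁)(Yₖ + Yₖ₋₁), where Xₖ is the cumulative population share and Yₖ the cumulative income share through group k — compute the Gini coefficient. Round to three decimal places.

Cumulative income shares Yₖ: 0.0050, 0.0390, 0.0760, 0.1460, 0.2200, 0.3270, 0.4450, 0.5830, 0.7410, 1.0000
Σ (Xₖ−Xₖ₋₁)(Yₖ+Yₖ₋₁) = (1/10)(0.0050+0.0000) + (1/10)(0.0390+0.0050) + (1/10)(0.0760+0.0390) + (1/10)(0.1460+0.0760) + (1/10)(0.2200+0.1460) + (1/10)(0.3270+0.2200) + (1/10)(0.4450+0.3270) + (1/10)(0.5830+0.4450) + (1/10)(0.7410+0.5830) + (1/10)(1.0000+0.7410)
  = 0.0005 + 0.0044 + 0.0115 + 0.0222 + 0.0366 + 0.0547 + 0.0772 + 0.1028 + 0.1324 + 0.1741 = 0.6164
G = 1 − 0.6164 = 0.3836

0.384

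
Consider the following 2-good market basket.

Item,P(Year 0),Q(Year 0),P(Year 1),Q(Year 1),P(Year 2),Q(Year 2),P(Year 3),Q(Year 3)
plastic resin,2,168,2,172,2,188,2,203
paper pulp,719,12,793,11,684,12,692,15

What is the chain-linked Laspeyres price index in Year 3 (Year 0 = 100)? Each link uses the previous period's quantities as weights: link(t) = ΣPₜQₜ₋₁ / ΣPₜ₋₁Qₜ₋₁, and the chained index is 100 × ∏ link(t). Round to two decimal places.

Link Year 0→Year 1:
ΣP(Year 1)Q(Year 0) = 2×168 + 793×12 = 336 + 9516 = 9852
ΣP(Year 0)Q(Year 0) = 2×168 + 719×12 = 336 + 8628 = 8964
link = 9852/8964 = 1.099063
Link Year 1→Year 2:
ΣP(Year 2)Q(Year 1) = 2×172 + 684×11 = 344 + 7524 = 7868
ΣP(Year 1)Q(Year 1) = 2×172 + 793×11 = 344 + 8723 = 9067
link = 7868/9067 = 0.867762
Link Year 2→Year 3:
ΣP(Year 3)Q(Year 2) = 2×188 + 692×12 = 376 + 8304 = 8680
ΣP(Year 2)Q(Year 2) = 2×188 + 684×12 = 376 + 8208 = 8584
link = 8680/8584 = 1.011184
Chained index = 100 × 1.099063 × 0.867762 × 1.011184 = 96.4391

96.44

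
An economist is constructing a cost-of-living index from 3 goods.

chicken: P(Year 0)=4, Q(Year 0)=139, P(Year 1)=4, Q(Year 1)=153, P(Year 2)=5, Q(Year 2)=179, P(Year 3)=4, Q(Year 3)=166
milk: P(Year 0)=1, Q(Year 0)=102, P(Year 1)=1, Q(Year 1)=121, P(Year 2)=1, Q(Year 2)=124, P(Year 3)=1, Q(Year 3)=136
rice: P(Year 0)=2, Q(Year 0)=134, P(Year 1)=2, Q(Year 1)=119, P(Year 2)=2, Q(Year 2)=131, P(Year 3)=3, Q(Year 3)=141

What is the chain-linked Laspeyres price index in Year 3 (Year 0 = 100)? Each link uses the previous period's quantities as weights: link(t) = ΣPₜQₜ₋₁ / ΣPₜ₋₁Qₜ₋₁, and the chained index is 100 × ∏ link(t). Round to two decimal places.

111.42

Link Year 0→Year 1:
ΣP(Year 1)Q(Year 0) = 4×139 + 1×102 + 2×134 = 556 + 102 + 268 = 926
ΣP(Year 0)Q(Year 0) = 4×139 + 1×102 + 2×134 = 556 + 102 + 268 = 926
link = 926/926 = 1.000000
Link Year 1→Year 2:
ΣP(Year 2)Q(Year 1) = 5×153 + 1×121 + 2×119 = 765 + 121 + 238 = 1124
ΣP(Year 1)Q(Year 1) = 4×153 + 1×121 + 2×119 = 612 + 121 + 238 = 971
link = 1124/971 = 1.157570
Link Year 2→Year 3:
ΣP(Year 3)Q(Year 2) = 4×179 + 1×124 + 3×131 = 716 + 124 + 393 = 1233
ΣP(Year 2)Q(Year 2) = 5×179 + 1×124 + 2×131 = 895 + 124 + 262 = 1281
link = 1233/1281 = 0.962529
Chained index = 100 × 1.000000 × 1.157570 × 0.962529 = 111.4195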